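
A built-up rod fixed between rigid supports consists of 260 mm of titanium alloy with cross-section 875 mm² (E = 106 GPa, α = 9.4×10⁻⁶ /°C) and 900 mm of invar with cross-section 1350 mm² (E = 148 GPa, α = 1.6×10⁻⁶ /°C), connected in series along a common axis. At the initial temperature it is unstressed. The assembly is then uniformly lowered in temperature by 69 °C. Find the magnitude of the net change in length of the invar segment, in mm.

If the supports were absent, the total length change would be Σ αᵢΔT Lᵢ = 9.4×10⁻⁶×69×260 + 1.6×10⁻⁶×69×900 = 0.268 mm.
Since the ends are fixed, an axial force P builds up, equal in every segment, with P · Σ Lᵢ/(AᵢEᵢ) = δ_free.
The series flexibility is Σ Lᵢ/(AᵢEᵢ) = 260/(875×106×10³) + 900/(1350×148×10³) = 7.308×10⁻⁶ mm/N.
P = 0.268 / 7.308×10⁻⁶ = 36670 N = 36.67 kN, tensile.
For the invar segment, free thermal change = 1.6×10⁻⁶×69×900 = 0.09936 mm and elastic change from P = 36670×900/(1350×148×10³) = 0.1652 mm; these oppose, so the net change is 0.0658 mm (segment lengthens).

|ΔL| ≈ 0.0658 mm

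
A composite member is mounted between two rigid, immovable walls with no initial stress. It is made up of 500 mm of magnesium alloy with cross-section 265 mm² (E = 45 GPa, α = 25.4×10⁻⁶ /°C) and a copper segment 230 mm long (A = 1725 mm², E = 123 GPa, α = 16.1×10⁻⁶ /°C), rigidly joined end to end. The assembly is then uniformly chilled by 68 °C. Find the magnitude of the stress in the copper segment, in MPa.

Free thermal contraction of the whole bar: Σ αᵢΔT Lᵢ = 25.4×10⁻⁶×68×500 + 16.1×10⁻⁶×68×230 = 1.115 mm.
The walls prevent any net length change, so an axial force P (same in every segment) develops. Compatibility: P · Σ Lᵢ/(AᵢEᵢ) = δ_free.
The series flexibility is Σ Lᵢ/(AᵢEᵢ) = 500/(265×45×10³) + 230/(1725×123×10³) = 4.301×10⁻⁵ mm/N.
P = 1.115 / 4.301×10⁻⁵ = 25930 N = 25.93 kN, tensile.
σ_{copper} = P / A = 25930 / 1725 = 15.03 MPa.

σ ≈ 15 MPa (tensile)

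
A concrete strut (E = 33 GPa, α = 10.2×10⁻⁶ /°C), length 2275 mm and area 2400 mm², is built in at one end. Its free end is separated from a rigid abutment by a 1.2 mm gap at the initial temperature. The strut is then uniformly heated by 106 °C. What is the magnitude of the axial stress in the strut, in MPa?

σ ≈ 18.3 MPa (compressive)

If the wall were absent the strut would grow by αΔT L = 10.2×10⁻⁶ × 106 × 2275 = 2.46 mm.
This exceeds the 1.2 mm gap, so the wall pushes back. The portion of expansion that must be recovered elastically is δ_free − gap = 2.46 − 1.2 = 1.26 mm.
That suppressed elongation corresponds to σ = E·Δ/L = 33×10³ × 1.26/2275 = 18.27 MPa.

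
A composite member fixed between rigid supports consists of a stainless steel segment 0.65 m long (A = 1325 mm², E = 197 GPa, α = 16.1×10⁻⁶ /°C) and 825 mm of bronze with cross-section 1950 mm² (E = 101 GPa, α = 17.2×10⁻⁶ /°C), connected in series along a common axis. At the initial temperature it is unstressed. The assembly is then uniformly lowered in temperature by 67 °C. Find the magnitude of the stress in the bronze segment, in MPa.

If the supports were absent, the total length change would be Σ αᵢΔT Lᵢ = 16.1×10⁻⁶×67×650 + 17.2×10⁻⁶×67×825 = 1.652 mm.
The rigid supports impose zero overall length change; the single axial force P common to all segments must satisfy P Σ Lᵢ/(AᵢEᵢ) = δ_free.
The series flexibility is Σ Lᵢ/(AᵢEᵢ) = 650/(1325×197×10³) + 825/(1950×101×10³) = 6.679×10⁻⁶ mm/N.
Hence P = δ_free / Σ(L/AE) = 1.652/6.679×10⁻⁶ = 247.3 kN (tensile).
σ_{bronze} = P / A = 247300 / 1950 = 126.8 MPa.

σ ≈ 127 MPa (tensile)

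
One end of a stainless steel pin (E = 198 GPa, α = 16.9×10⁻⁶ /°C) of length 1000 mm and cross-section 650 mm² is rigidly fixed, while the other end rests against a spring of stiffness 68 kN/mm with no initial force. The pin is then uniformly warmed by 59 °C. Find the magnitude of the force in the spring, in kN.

The unrestrained thermal change is αΔT L = 16.9×10⁻⁶ × 59 × 1000 = 0.9971 mm.
With a force P in the spring, the elastic change of the pin is PL/(AE) and that of the spring is P/k; compatibility requires their sum to equal δ_free.
P [ L/(AE) + 1/k ] = δ_free → P [ 1000/(650×198×10³) + 1/(68×10³) ] = 0.9971.
P = 0.9971 / 2.248×10⁻⁵ = 44360 N.

P ≈ 44.4 kN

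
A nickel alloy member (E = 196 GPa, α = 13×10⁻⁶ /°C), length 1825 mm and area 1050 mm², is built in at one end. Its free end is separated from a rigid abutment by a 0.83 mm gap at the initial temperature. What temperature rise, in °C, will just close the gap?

The gap closes when αΔT L = 0.83 mm, since the member is still unstressed at that instant.
So ΔT = g/(αL) = 0.83/(13×10⁻⁶ × 1825) = 34.98 °C.

ΔT ≈ 35 °C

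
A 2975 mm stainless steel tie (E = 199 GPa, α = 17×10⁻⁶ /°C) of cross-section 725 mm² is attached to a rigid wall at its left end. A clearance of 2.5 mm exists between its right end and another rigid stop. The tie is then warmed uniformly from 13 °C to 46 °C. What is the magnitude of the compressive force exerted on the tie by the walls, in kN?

Free thermal elongation = αΔT L = 17×10⁻⁶ × 33 × 2975 = 1.669 mm.
This is smaller than the 2.5 mm clearance, so the tie expands freely without reaching the stop — the stress is zero.

P ≈ 0 kN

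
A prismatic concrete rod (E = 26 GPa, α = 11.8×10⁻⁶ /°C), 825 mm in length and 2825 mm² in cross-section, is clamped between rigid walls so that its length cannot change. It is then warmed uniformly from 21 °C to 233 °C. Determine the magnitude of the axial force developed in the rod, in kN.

P ≈ 184 kN (compressive)

The ends cannot move, so σ = EαΔT = 26×10³ × 11.8×10⁻⁶ × 212 = 65.04 MPa.
Then P = σA = 65.04 × 2825 mm² = 183.7 kN, compressive.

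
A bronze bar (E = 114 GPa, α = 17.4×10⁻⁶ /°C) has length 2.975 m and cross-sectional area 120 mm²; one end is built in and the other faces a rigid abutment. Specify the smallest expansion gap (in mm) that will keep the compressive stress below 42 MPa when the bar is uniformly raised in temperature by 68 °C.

With no wall the bar would lengthen by αΔT L = 17.4×10⁻⁶ × 68 × 2975 = 3.52 mm.
At the allowable stress the elastic shortening the wall may impose is σL/E = 42 × 2975 / (114×10³) = 1.096 mm.
The gap must absorb the remainder: g_min = 3.52 − 1.096 = 2.424 mm.

g ≈ 2.42 mm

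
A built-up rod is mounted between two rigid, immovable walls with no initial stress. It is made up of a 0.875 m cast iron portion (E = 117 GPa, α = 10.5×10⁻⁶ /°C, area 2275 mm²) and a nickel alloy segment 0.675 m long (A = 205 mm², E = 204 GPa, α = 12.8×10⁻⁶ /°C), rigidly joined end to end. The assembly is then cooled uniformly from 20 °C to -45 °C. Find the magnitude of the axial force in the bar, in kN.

P ≈ 59.6 kN (tensile)

With the walls removed the bar would change length by δ_free = Σ αᵢΔT Lᵢ = 10.5×10⁻⁶×65×875 + 12.8×10⁻⁶×65×675 = 1.159 mm.
The rigid supports impose zero overall length change; the single axial force P common to all segments must satisfy P Σ Lᵢ/(AᵢEᵢ) = δ_free.
The series flexibility is Σ Lᵢ/(AᵢEᵢ) = 875/(2275×117×10³) + 675/(205×204×10³) = 1.943×10⁻⁵ mm/N.
Hence P = δ_free / Σ(L/AE) = 1.159/1.943×10⁻⁵ = 59.65 kN (tensile).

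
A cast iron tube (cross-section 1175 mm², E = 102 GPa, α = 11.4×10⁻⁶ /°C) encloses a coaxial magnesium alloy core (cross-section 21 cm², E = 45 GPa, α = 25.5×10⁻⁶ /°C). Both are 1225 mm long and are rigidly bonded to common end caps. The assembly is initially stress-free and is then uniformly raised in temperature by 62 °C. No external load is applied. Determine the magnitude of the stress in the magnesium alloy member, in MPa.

Both members must finish at the same length. With the larger α, the magnesium alloy tends to over-expand; the plates restrain it, putting the magnesium alloy in compression and the cast iron in tension. With no external load the two internal forces are equal and opposite, magnitude P.
Compatibility of the two members (thermal + elastic change equal): (α₁ − α₂)ΔT = P·[1/(A₁E₁) + 1/(A₂E₂)].
|α₁ − α₂|·ΔT = 14.1×10⁻⁶ × 62 = 0.0008742.
1/(A₁E₁) + 1/(A₂E₂) = 1/(1175×102×10³) + 1/(2100×45×10³) = 1.893×10⁻⁸ N⁻¹.
So P = 0.0008742 / 1.893×10⁻⁸ = 46.19 kN.
σ_{magnesium alloy} = P/A₂ = 46190/2100 = 22 MPa, compressive.

σ ≈ 22 MPa (compressive)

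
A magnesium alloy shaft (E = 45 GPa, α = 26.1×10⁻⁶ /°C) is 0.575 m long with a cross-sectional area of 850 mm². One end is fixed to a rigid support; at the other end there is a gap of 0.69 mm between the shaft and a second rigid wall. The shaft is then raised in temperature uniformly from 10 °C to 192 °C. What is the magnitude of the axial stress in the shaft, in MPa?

σ ≈ 160 MPa (compressive)

If the wall were absent the shaft would grow by αΔT L = 26.1×10⁻⁶ × 182 × 575 = 2.731 mm.
The gap closes (δ_free > 0.69 mm) and the wall then resists a further 2.731 − 0.69 = 2.041 mm of expansion.
Compatibility: PL/(AE) = 2.041 mm, so σ = P/A = E × (2.041/575) = 159.8 MPa.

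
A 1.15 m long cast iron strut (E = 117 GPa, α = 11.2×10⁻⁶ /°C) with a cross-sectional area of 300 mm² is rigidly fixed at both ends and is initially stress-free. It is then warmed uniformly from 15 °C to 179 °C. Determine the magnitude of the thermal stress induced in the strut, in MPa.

The supports are rigid, so the total axial strain is zero. The restrained thermal strain is ε = αΔT = 11.2×10⁻⁶ × 164 = 1836.8×10⁻⁶.
The stress required to suppress this strain is σ = Eε = 117×10³ × 1836.8×10⁻⁶ = 214.9 MPa, compressive since the strut is trying to expand.

σ ≈ 215 MPa (compressive)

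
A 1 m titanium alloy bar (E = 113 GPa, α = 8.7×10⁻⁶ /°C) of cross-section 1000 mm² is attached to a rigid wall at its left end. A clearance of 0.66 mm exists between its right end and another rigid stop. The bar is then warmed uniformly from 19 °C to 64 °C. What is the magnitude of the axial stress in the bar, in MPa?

If the wall were absent the bar would grow by αΔT L = 8.7×10⁻⁶ × 45 × 1000 = 0.3915 mm.
Since δ_free = 0.391 mm is less than the 0.66 mm gap, the bar never touches the wall. No axial force develops.

σ ≈ 0 MPa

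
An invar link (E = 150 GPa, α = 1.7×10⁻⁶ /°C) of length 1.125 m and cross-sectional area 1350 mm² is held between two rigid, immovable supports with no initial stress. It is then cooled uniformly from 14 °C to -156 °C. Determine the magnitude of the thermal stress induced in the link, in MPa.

σ ≈ 43.4 MPa (tensile)

The supports are rigid, so the total axial strain is zero. The restrained thermal strain is ε = αΔT = 1.7×10⁻⁶ × 170 = 289×10⁻⁶.
The stress required to suppress this strain is σ = Eε = 150×10³ × 289×10⁻⁶ = 43.35 MPa, tensile since the link is trying to contract.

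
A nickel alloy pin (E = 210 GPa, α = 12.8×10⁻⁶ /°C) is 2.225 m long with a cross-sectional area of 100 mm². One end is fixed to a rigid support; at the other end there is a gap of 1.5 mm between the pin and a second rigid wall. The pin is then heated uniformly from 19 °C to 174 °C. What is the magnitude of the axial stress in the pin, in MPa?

σ ≈ 275 MPa (compressive)

Unrestrained expansion: δ_free = αΔT L = 12.8×10⁻⁶ × 155 × 2225 = 4.414 mm.
After closing the 1.5 mm clearance, 4.414 − 1.5 = 2.914 mm of expansion remains to be suppressed by the wall.
That suppressed elongation corresponds to σ = E·Δ/L = 210×10³ × 2.914/2225 = 275.1 MPa.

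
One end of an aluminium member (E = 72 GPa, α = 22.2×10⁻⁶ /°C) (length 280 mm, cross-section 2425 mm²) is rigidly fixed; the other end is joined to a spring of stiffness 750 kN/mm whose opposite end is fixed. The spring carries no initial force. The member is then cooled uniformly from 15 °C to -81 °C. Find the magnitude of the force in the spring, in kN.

Free thermal contraction: δ_free = αΔT L = 22.2×10⁻⁶ × 96 × 280 = 0.5967 mm.
Let P be the tensile force in the spring. The member extends elastically by PL/(AE) and the spring stretches by P/k; together these equal δ_free.
So P = δ_free / [L/(AE) + 1/k] = 0.5967 / [ 280/(2425×72×10³) + 1/(750×10³) ].
P = 0.5967 / 2.937×10⁻⁶ = 203200 N.

P ≈ 203 kN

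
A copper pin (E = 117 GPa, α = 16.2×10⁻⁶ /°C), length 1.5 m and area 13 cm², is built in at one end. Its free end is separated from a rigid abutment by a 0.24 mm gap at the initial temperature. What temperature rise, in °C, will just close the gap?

Contact occurs when the free expansion equals the gap: αΔT L = 0.24 mm.
ΔT = 0.24 / (16.2×10⁻⁶ × 1500) = 9.877 °C.

ΔT ≈ 9.88 °C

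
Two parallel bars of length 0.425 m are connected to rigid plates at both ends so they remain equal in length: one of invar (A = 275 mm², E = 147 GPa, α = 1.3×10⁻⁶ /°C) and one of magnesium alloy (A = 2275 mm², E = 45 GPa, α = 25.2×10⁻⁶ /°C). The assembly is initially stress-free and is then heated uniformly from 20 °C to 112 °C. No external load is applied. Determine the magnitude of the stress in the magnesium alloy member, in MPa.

Equilibrium of a rigid end plate with no external load gives equal and opposite internal forces ±P in the two members. Since α_{magnesium alloy} > α_{invar}, heating drives the magnesium alloy into compression and the invar into tension.
Compatibility of the two members (thermal + elastic change equal): (α₁ − α₂)ΔT = P·[1/(A₁E₁) + 1/(A₂E₂)].
|α₁ − α₂|·ΔT = 23.9×10⁻⁶ × 92 = 0.002199.
1/(A₁E₁) + 1/(A₂E₂) = 1/(275×147×10³) + 1/(2275×45×10³) = 3.451×10⁻⁸ N⁻¹.
P = 0.002199 / 3.451×10⁻⁸ = 63720 N = 63.72 kN.
σ_{magnesium alloy} = P/A₂ = 63720/2275 = 28.01 MPa, compressive.

σ ≈ 28 MPa (compressive)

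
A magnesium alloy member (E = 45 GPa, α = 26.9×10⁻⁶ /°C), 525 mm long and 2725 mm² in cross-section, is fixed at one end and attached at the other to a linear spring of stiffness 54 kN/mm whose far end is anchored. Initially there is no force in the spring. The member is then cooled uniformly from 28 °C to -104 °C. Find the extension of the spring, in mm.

δ ≈ 1.51 mm

Free thermal contraction: δ_free = αΔT L = 26.9×10⁻⁶ × 132 × 525 = 1.864 mm.
With a force P in the spring, the elastic change of the member is PL/(AE) and that of the spring is P/k; compatibility requires their sum to equal δ_free.
So P = δ_free / [L/(AE) + 1/k] = 1.864 / [ 525/(2725×45×10³) + 1/(54×10³) ].
P = 1.864 / 2.28×10⁻⁵ = 81760 N.
Spring extension = P/k = 81760/(54×10³) = 1.514 mm.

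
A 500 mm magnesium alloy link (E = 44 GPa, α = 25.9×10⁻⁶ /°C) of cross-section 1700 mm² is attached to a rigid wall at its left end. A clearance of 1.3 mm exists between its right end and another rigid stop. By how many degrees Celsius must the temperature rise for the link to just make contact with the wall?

ΔT ≈ 100 °C

The gap closes when αΔT L = 1.3 mm, since the link is still unstressed at that instant.
So ΔT = g/(αL) = 1.3/(25.9×10⁻⁶ × 500) = 100.4 °C.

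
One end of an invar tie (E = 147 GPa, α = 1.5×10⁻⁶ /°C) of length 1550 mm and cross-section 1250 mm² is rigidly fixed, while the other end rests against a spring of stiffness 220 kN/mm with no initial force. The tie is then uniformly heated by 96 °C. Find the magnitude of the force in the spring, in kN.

P ≈ 17.2 kN

If the spring were absent the tie would lengthen by αΔT L = 1.5×10⁻⁶ × 96 × 1550 = 0.2232 mm.
Let P be the compressive force at the spring. The tie shortens elastically by PL/(AE) and the spring compresses by P/k; together these equal δ_free.
So P = δ_free / [L/(AE) + 1/k] = 0.2232 / [ 1550/(1250×147×10³) + 1/(220×10³) ].
P = 0.2232 / 1.298×10⁻⁵ = 17190 N.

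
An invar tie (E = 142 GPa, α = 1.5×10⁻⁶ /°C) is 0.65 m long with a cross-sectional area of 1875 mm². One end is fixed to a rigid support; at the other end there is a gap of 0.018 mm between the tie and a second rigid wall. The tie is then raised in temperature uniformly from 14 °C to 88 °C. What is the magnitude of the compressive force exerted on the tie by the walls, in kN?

If the wall were absent the tie would grow by αΔT L = 1.5×10⁻⁶ × 74 × 650 = 0.07215 mm.
This exceeds the 0.018 mm gap, so the wall pushes back. The portion of expansion that must be recovered elastically is δ_free − gap = 0.07215 − 0.018 = 0.05415 mm.
So σ = E(δ_free − g)/L = 142×10³ × 0.05415/650 = 11.83 MPa.
Force on the wall = σA = 11.83 × 1875 mm² = 22.18 kN.

P ≈ 22.2 kN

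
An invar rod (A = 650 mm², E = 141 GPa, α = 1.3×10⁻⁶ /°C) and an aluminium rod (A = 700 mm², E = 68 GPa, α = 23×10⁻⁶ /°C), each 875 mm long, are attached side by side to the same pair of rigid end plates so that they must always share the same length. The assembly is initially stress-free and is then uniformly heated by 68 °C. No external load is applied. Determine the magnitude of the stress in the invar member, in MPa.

σ ≈ 71.1 MPa (tensile)

Both members must finish at the same length. With the larger α, the aluminium tends to over-expand; the plates restrain it, putting the aluminium in compression and the invar in tension. With no external load the two internal forces are equal and opposite, magnitude P.
Setting the final lengths equal and cancelling L: (α₁ − α₂)ΔT = P/(A₁E₁) + P/(A₂E₂).
|α₁ − α₂|·ΔT = 21.7×10⁻⁶ × 68 = 0.001476.
1/(A₁E₁) + 1/(A₂E₂) = 1/(650×141×10³) + 1/(700×68×10³) = 3.192×10⁻⁸ N⁻¹.
P = 0.001476 / 3.192×10⁻⁸ = 46230 N = 46.23 kN.
σ_{invar} = P/A₁ = 46230/650 = 71.12 MPa, tensile.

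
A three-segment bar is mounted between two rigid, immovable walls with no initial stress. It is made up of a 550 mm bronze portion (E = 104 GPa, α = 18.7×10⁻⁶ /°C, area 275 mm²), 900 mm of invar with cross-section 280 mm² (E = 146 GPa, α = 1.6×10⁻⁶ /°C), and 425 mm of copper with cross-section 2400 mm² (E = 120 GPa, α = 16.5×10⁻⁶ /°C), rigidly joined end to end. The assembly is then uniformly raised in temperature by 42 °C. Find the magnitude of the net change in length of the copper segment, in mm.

|ΔL| ≈ 0.267 mm

If the supports were absent, the total length change would be Σ αᵢΔT Lᵢ = 18.7×10⁻⁶×42×550 + 1.6×10⁻⁶×42×900 + 16.5×10⁻⁶×42×425 = 0.787 mm.
The walls prevent any net length change, so an axial force P (same in every segment) develops. Compatibility: P · Σ Lᵢ/(AᵢEᵢ) = δ_free.
Σ Lᵢ/(AᵢEᵢ) = 550/(275×104×10³) + 900/(280×146×10³) + 425/(2400×120×10³) = 4.272×10⁻⁵ mm/N.
Hence P = δ_free / Σ(L/AE) = 0.787/4.272×10⁻⁵ = 18.42 kN (compressive).
For the copper segment, free thermal change = 16.5×10⁻⁶×42×425 = 0.2945 mm and elastic change from P = 18420×425/(2400×120×10³) = 0.02718 mm; these oppose, so the net change is 0.267 mm (segment lengthens).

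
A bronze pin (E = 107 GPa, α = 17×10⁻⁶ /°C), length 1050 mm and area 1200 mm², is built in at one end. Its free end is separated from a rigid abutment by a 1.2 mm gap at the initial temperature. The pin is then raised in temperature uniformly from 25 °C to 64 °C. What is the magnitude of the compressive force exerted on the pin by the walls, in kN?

If the wall were absent the pin would grow by αΔT L = 17×10⁻⁶ × 39 × 1050 = 0.6961 mm.
This is smaller than the 1.2 mm clearance, so the pin expands freely without reaching the stop — the stress is zero.

P ≈ 0 kN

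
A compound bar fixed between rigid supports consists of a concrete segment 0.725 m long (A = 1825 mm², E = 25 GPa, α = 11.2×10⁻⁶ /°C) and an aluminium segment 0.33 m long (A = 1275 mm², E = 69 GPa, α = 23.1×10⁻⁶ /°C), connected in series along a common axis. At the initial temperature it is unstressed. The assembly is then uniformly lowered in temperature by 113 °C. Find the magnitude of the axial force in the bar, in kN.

P ≈ 90.6 kN (tensile)

Free thermal contraction of the whole bar: Σ αᵢΔT Lᵢ = 11.2×10⁻⁶×113×725 + 23.1×10⁻⁶×113×330 = 1.779 mm.
The rigid supports impose zero overall length change; the single axial force P common to all segments must satisfy P Σ Lᵢ/(AᵢEᵢ) = δ_free.
Σ Lᵢ/(AᵢEᵢ) = 725/(1825×25×10³) + 330/(1275×69×10³) = 1.964×10⁻⁵ mm/N.
So P = 1.779 / 1.964×10⁻⁵ = 90.57 kN, tensile.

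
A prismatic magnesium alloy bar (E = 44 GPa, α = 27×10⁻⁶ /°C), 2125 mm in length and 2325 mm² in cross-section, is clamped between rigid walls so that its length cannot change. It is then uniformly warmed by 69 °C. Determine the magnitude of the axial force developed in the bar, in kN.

P ≈ 191 kN (compressive)

Full restraint means ε = 0, so the stress is σ = EαΔT = 44×10³ × 27×10⁻⁶ × 69 = 81.97 MPa.
Axial force P = σA = 81.97 × 2325 = 190600 N = 190.6 kN, compressive.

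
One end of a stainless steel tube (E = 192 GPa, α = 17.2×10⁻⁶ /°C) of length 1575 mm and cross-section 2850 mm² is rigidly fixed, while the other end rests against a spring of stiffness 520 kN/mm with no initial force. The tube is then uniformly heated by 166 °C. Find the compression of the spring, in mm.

δ ≈ 1.8 mm

The unrestrained thermal change is αΔT L = 17.2×10⁻⁶ × 166 × 1575 = 4.497 mm.
Let P be the compressive force at the spring. The tube shortens elastically by PL/(AE) and the spring compresses by P/k; together these equal δ_free.
So P = δ_free / [L/(AE) + 1/k] = 4.497 / [ 1575/(2850×192×10³) + 1/(520×10³) ].
P = 4.497 / 4.801×10⁻⁶ = 936600 N.
Spring compression = P/k = 936600/(520×10³) = 1.801 mm.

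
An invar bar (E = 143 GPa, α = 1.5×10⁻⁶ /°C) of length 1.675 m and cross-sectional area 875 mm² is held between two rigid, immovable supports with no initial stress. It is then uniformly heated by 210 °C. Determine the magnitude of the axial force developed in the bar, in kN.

The ends cannot move, so σ = EαΔT = 143×10³ × 1.5×10⁻⁶ × 210 = 45.05 MPa.
P = AEαΔT = 875 × 143×10³ × 1.5×10⁻⁶ × 210 = 39.41 kN (compressive).

P ≈ 39.4 kN (compressive)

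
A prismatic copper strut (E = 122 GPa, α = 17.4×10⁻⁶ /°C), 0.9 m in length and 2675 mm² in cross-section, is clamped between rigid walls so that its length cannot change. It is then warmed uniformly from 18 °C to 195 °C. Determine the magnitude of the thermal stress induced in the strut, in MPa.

Because both ends are immovable the net strain is zero, and the suppressed thermal strain is αΔT = 17.4×10⁻⁶ × 177 = 3079.8×10⁻⁶.
The stress required to suppress this strain is σ = Eε = 122×10³ × 3079.8×10⁻⁶ = 375.7 MPa, compressive since the strut is trying to expand.

σ ≈ 376 MPa (compressive)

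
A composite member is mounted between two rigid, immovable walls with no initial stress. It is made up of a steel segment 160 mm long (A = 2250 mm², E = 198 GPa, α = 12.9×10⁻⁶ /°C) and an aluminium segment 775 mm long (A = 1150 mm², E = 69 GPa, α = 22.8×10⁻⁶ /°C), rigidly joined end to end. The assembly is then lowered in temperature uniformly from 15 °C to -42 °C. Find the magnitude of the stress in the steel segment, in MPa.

σ ≈ 49.4 MPa (tensile)

With the walls removed the bar would change length by δ_free = Σ αᵢΔT Lᵢ = 12.9×10⁻⁶×57×160 + 22.8×10⁻⁶×57×775 = 1.125 mm.
The rigid supports impose zero overall length change; the single axial force P common to all segments must satisfy P Σ Lᵢ/(AᵢEᵢ) = δ_free.
Σ Lᵢ/(AᵢEᵢ) = 160/(2250×198×10³) + 775/(1150×69×10³) = 1.013×10⁻⁵ mm/N.
So P = 1.125 / 1.013×10⁻⁵ = 111.1 kN, tensile.
σ_{steel} = P / A = 111100 / 2250 = 49.37 MPa.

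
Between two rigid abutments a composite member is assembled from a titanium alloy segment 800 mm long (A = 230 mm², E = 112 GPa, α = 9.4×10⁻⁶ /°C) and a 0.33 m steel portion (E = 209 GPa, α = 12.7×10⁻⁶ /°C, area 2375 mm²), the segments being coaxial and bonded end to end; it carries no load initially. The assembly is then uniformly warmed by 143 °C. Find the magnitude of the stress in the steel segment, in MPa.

σ ≈ 22.2 MPa (compressive)

With the walls removed the bar would change length by δ_free = Σ αᵢΔT Lᵢ = 9.4×10⁻⁶×143×800 + 12.7×10⁻⁶×143×330 = 1.675 mm.
The rigid supports impose zero overall length change; the single axial force P common to all segments must satisfy P Σ Lᵢ/(AᵢEᵢ) = δ_free.
Σ Lᵢ/(AᵢEᵢ) = 800/(230×112×10³) + 330/(2375×209×10³) = 3.172×10⁻⁵ mm/N.
P = 1.675 / 3.172×10⁻⁵ = 52790 N = 52.79 kN, compressive.
σ_{steel} = P / A = 52790 / 2375 = 22.23 MPa.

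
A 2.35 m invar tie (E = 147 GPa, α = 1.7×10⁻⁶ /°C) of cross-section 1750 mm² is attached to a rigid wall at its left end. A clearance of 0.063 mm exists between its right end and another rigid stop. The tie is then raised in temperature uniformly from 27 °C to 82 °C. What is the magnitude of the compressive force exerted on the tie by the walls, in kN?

Free thermal elongation = αΔT L = 1.7×10⁻⁶ × 55 × 2350 = 0.2197 mm.
This exceeds the 0.063 mm gap, so the wall pushes back. The portion of expansion that must be recovered elastically is δ_free − gap = 0.2197 − 0.063 = 0.1567 mm.
So σ = E(δ_free − g)/L = 147×10³ × 0.1567/2350 = 9.804 MPa.
Force on the wall = σA = 9.804 × 1750 mm² = 17.16 kN.

P ≈ 17.2 kN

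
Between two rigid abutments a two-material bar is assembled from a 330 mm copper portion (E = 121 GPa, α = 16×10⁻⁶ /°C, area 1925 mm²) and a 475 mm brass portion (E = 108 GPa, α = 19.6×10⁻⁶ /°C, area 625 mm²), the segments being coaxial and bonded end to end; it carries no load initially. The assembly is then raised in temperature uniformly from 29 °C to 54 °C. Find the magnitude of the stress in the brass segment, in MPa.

σ ≈ 69 MPa (compressive)

Free thermal expansion of the whole bar: Σ αᵢΔT Lᵢ = 16×10⁻⁶×25×330 + 19.6×10⁻⁶×25×475 = 0.3648 mm.
Since the ends are fixed, an axial force P builds up, equal in every segment, with P · Σ Lᵢ/(AᵢEᵢ) = δ_free.
The series flexibility is Σ Lᵢ/(AᵢEᵢ) = 330/(1925×121×10³) + 475/(625×108×10³) = 8.454×10⁻⁶ mm/N.
P = 0.3648 / 8.454×10⁻⁶ = 43150 N = 43.15 kN, compressive.
σ_{brass} = P / A = 43150 / 625 = 69.03 MPa.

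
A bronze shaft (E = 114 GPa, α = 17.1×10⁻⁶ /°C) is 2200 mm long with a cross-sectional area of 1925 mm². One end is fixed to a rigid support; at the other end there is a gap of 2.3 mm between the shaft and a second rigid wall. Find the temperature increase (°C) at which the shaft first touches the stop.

ΔT ≈ 61.1 °C

The gap closes when αΔT L = 2.3 mm, since the shaft is still unstressed at that instant.
So ΔT = g/(αL) = 2.3/(17.1×10⁻⁶ × 2200) = 61.14 °C.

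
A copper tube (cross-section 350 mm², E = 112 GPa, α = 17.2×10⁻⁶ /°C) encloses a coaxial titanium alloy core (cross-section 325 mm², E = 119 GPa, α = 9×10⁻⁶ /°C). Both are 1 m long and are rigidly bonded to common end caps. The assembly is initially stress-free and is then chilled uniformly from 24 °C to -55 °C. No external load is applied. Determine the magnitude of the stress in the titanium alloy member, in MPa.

σ ≈ 38.8 MPa (compressive)

Both members must finish at the same length. With the larger α, the copper tends to over-contract; the plates restrain it, putting the copper in tension and the titanium alloy in compression. With no external load the two internal forces are equal and opposite, magnitude P.
Compatibility of the two members (thermal + elastic change equal): (α₁ − α₂)ΔT = P·[1/(A₁E₁) + 1/(A₂E₂)].
|α₁ − α₂|·ΔT = 8.2×10⁻⁶ × 79 = 0.0006478.
1/(A₁E₁) + 1/(A₂E₂) = 1/(350×112×10³) + 1/(325×119×10³) = 5.137×10⁻⁸ N⁻¹.
So P = 0.0006478 / 5.137×10⁻⁸ = 12.61 kN.
σ_{titanium alloy} = P/A₂ = 12610/325 = 38.8 MPa, compressive.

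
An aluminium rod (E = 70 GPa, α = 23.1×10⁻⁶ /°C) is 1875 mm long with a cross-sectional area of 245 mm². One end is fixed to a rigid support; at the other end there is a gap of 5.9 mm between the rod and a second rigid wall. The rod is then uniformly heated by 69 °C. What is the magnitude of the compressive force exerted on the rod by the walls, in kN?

P ≈ 0 kN

Free thermal elongation = αΔT L = 23.1×10⁻⁶ × 69 × 1875 = 2.989 mm.
This is smaller than the 5.9 mm clearance, so the rod expands freely without reaching the stop — the stress is zero.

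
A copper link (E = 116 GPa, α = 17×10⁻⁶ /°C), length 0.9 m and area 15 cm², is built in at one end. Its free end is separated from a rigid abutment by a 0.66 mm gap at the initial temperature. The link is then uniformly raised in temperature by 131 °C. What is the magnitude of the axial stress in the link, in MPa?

Unrestrained expansion: δ_free = αΔT L = 17×10⁻⁶ × 131 × 900 = 2.004 mm.
The gap closes (δ_free > 0.66 mm) and the wall then resists a further 2.004 − 0.66 = 1.344 mm of expansion.
Compatibility: PL/(AE) = 1.344 mm, so σ = P/A = E × (1.344/900) = 173.3 MPa.

σ ≈ 173 MPa (compressive)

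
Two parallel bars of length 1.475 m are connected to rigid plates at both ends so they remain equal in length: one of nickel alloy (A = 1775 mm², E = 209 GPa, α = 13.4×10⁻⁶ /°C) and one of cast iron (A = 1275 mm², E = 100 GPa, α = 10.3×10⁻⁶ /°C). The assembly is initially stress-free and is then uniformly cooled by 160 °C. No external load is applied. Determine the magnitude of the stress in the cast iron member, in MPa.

σ ≈ 36.9 MPa (compressive)

The nickel alloy has the larger α, so on cooling it would change length more than the cast iron if both were free. The rigid plates force a common final length, so the nickel alloy is put into tension and the cast iron into compression, with equal and opposite forces P (no external load).
Setting the final lengths equal and cancelling L: (α₁ − α₂)ΔT = P/(A₁E₁) + P/(A₂E₂).
|α₁ − α₂|·ΔT = 3.1×10⁻⁶ × 160 = 0.000496.
1/(A₁E₁) + 1/(A₂E₂) = 1/(1775×209×10³) + 1/(1275×100×10³) = 1.054×10⁻⁸ N⁻¹.
P = 0.000496 / 1.054×10⁻⁸ = 47060 N = 47.06 kN.
σ_{cast iron} = P/A₂ = 47060/1275 = 36.91 MPa, compressive.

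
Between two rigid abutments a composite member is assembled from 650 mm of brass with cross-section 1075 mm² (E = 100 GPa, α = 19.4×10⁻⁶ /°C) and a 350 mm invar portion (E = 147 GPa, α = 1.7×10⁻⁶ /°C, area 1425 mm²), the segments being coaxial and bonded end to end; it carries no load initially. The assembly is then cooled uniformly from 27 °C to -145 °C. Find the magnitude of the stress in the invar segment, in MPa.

If the supports were absent, the total length change would be Σ αᵢΔT Lᵢ = 19.4×10⁻⁶×172×650 + 1.7×10⁻⁶×172×350 = 2.271 mm.
The rigid supports impose zero overall length change; the single axial force P common to all segments must satisfy P Σ Lᵢ/(AᵢEᵢ) = δ_free.
The series flexibility is Σ Lᵢ/(AᵢEᵢ) = 650/(1075×100×10³) + 350/(1425×147×10³) = 7.717×10⁻⁶ mm/N.
So P = 2.271 / 7.717×10⁻⁶ = 294.3 kN, tensile.
σ_{invar} = P / A = 294300 / 1425 = 206.5 MPa.

σ ≈ 207 MPa (tensile)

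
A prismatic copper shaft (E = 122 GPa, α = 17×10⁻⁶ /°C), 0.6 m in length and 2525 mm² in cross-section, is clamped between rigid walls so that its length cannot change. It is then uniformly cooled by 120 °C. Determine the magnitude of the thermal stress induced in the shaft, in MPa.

σ ≈ 249 MPa (tensile)

The supports are rigid, so the total axial strain is zero. The restrained thermal strain is ε = αΔT = 17×10⁻⁶ × 120 = 2040×10⁻⁶.
Hence σ = E·αΔT = 122×10³ × 2040×10⁻⁶ = 248.9 MPa, tensile.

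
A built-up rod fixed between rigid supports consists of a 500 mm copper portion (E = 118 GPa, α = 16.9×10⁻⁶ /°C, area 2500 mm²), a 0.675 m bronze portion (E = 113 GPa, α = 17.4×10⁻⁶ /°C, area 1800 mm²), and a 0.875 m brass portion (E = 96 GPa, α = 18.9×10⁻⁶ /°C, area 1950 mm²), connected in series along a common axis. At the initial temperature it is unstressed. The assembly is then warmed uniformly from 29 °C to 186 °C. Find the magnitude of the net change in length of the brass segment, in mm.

|ΔL| ≈ 0.186 mm

Free thermal expansion of the whole bar: Σ αᵢΔT Lᵢ = 16.9×10⁻⁶×157×500 + 17.4×10⁻⁶×157×675 + 18.9×10⁻⁶×157×875 = 5.767 mm.
Since the ends are fixed, an axial force P builds up, equal in every segment, with P · Σ Lᵢ/(AᵢEᵢ) = δ_free.
Σ Lᵢ/(AᵢEᵢ) = 500/(2500×118×10³) + 675/(1800×113×10³) + 875/(1950×96×10³) = 9.688×10⁻⁶ mm/N.
So P = 5.767 / 9.688×10⁻⁶ = 595.3 kN, compressive.
For the brass segment, free thermal change = 18.9×10⁻⁶×157×875 = 2.596 mm and elastic change from P = 595300×875/(1950×96×10³) = 2.782 mm; these oppose, so the net change is 0.186 mm (segment shortens).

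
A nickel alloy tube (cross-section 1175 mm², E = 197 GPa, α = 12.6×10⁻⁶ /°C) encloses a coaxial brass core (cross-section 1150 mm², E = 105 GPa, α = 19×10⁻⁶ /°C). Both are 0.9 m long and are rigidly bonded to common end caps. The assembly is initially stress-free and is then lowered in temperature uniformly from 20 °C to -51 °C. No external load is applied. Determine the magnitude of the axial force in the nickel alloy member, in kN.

Equilibrium of a rigid end plate with no external load gives equal and opposite internal forces ±P in the two members. Since α_{brass} > α_{nickel alloy}, cooling drives the brass into tension and the nickel alloy into compression.
Setting the final lengths equal and cancelling L: (α₁ − α₂)ΔT = P/(A₁E₁) + P/(A₂E₂).
|α₁ − α₂|·ΔT = 6.4×10⁻⁶ × 71 = 0.0004544.
1/(A₁E₁) + 1/(A₂E₂) = 1/(1175×197×10³) + 1/(1150×105×10³) = 1.26×10⁻⁸ N⁻¹.
P = 0.0004544 / 1.26×10⁻⁸ = 36060 N = 36.06 kN.

P ≈ 36.1 kN (compressive in the nickel alloy)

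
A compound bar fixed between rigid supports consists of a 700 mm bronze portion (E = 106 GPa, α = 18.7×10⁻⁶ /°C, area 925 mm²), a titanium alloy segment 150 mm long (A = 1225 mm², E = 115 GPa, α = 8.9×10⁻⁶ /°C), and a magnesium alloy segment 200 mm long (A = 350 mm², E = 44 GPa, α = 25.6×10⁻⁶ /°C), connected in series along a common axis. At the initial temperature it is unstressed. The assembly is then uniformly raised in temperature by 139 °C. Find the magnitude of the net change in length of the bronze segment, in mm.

With the walls removed the bar would change length by δ_free = Σ αᵢΔT Lᵢ = 18.7×10⁻⁶×139×700 + 8.9×10⁻⁶×139×150 + 25.6×10⁻⁶×139×200 = 2.717 mm.
The walls prevent any net length change, so an axial force P (same in every segment) develops. Compatibility: P · Σ Lᵢ/(AᵢEᵢ) = δ_free.
Σ Lᵢ/(AᵢEᵢ) = 700/(925×106×10³) + 150/(1225×115×10³) + 200/(350×44×10³) = 2.119×10⁻⁵ mm/N.
So P = 2.717 / 2.119×10⁻⁵ = 128.2 kN, compressive.
For the bronze segment, free thermal change = 18.7×10⁻⁶×139×700 = 1.82 mm and elastic change from P = 128200×700/(925×106×10³) = 0.9153 mm; these oppose, so the net change is 0.904 mm (segment lengthens).

|ΔL| ≈ 0.904 mm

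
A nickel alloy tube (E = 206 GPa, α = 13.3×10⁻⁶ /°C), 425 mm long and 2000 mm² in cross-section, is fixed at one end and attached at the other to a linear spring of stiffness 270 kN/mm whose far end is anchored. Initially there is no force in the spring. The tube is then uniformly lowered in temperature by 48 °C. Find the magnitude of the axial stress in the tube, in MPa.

The unrestrained thermal change is αΔT L = 13.3×10⁻⁶ × 48 × 425 = 0.2713 mm.
Let P be the tensile force in the spring. The tube extends elastically by PL/(AE) and the spring stretches by P/k; together these equal δ_free.
So P = δ_free / [L/(AE) + 1/k] = 0.2713 / [ 425/(2000×206×10³) + 1/(270×10³) ].
P = 0.2713 / 4.735×10⁻⁶ = 57300 N.
σ = P/A = 57300/2000 = 28.65 MPa.

σ ≈ 28.6 MPa (tensile)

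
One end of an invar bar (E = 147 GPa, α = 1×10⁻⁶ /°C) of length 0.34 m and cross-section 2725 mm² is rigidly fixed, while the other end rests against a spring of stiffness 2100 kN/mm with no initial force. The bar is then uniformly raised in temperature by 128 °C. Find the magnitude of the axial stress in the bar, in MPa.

The unrestrained thermal change is αΔT L = 1×10⁻⁶ × 128 × 340 = 0.04352 mm.
Let P be the compressive force at the spring. The bar shortens elastically by PL/(AE) and the spring compresses by P/k; together these equal δ_free.
P [ L/(AE) + 1/k ] = δ_free → P [ 340/(2725×147×10³) + 1/(2100×10³) ] = 0.04352.
P = 0.04352 / 1.325×10⁻⁶ = 32850 N.
σ = P/A = 32850/2725 = 12.05 MPa.

σ ≈ 12.1 MPa (compressive)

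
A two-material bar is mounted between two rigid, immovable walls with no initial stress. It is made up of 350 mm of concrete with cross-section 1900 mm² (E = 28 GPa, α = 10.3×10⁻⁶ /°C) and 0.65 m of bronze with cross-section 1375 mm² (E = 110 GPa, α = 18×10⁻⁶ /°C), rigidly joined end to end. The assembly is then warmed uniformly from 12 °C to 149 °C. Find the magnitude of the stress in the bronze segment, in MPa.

If the supports were absent, the total length change would be Σ αᵢΔT Lᵢ = 10.3×10⁻⁶×137×350 + 18×10⁻⁶×137×650 = 2.097 mm.
The walls prevent any net length change, so an axial force P (same in every segment) develops. Compatibility: P · Σ Lᵢ/(AᵢEᵢ) = δ_free.
Σ Lᵢ/(AᵢEᵢ) = 350/(1900×28×10³) + 650/(1375×110×10³) = 1.088×10⁻⁵ mm/N.
P = 2.097 / 1.088×10⁻⁵ = 192800 N = 192.8 kN, compressive.
σ_{bronze} = P / A = 192800 / 1375 = 140.2 MPa.

σ ≈ 140 MPa (compressive)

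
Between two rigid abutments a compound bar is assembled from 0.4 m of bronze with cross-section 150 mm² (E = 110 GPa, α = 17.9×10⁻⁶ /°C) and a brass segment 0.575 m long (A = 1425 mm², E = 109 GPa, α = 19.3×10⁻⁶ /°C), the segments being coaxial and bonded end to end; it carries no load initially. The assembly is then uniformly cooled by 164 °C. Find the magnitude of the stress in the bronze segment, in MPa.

With the walls removed the bar would change length by δ_free = Σ αᵢΔT Lᵢ = 17.9×10⁻⁶×164×400 + 19.3×10⁻⁶×164×575 = 2.994 mm.
The walls prevent any net length change, so an axial force P (same in every segment) develops. Compatibility: P · Σ Lᵢ/(AᵢEᵢ) = δ_free.
The series flexibility is Σ Lᵢ/(AᵢEᵢ) = 400/(150×110×10³) + 575/(1425×109×10³) = 2.794×10⁻⁵ mm/N.
So P = 2.994 / 2.794×10⁻⁵ = 107.1 kN, tensile.
σ_{bronze} = P / A = 107100 / 150 = 714.3 MPa.

σ ≈ 714 MPa (tensile)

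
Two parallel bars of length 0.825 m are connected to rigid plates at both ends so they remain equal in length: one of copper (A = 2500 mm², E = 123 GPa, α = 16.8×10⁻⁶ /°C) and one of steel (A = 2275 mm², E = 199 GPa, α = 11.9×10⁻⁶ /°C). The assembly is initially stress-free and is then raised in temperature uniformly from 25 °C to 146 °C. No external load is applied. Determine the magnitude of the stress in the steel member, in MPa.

σ ≈ 47.7 MPa (tensile)

The copper has the larger α, so on heating it would change length more than the steel if both were free. The rigid plates force a common final length, so the copper is put into compression and the steel into tension, with equal and opposite forces P (no external load).
Setting the final lengths equal and cancelling L: (α₁ − α₂)ΔT = P/(A₁E₁) + P/(A₂E₂).
|α₁ − α₂|·ΔT = 4.9×10⁻⁶ × 121 = 0.0005929.
1/(A₁E₁) + 1/(A₂E₂) = 1/(2500×123×10³) + 1/(2275×199×10³) = 5.461×10⁻⁹ N⁻¹.
P = 0.0005929 / 5.461×10⁻⁹ = 108600 N = 108.6 kN.
σ_{steel} = P/A₂ = 108600/2275 = 47.72 MPa, tensile.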